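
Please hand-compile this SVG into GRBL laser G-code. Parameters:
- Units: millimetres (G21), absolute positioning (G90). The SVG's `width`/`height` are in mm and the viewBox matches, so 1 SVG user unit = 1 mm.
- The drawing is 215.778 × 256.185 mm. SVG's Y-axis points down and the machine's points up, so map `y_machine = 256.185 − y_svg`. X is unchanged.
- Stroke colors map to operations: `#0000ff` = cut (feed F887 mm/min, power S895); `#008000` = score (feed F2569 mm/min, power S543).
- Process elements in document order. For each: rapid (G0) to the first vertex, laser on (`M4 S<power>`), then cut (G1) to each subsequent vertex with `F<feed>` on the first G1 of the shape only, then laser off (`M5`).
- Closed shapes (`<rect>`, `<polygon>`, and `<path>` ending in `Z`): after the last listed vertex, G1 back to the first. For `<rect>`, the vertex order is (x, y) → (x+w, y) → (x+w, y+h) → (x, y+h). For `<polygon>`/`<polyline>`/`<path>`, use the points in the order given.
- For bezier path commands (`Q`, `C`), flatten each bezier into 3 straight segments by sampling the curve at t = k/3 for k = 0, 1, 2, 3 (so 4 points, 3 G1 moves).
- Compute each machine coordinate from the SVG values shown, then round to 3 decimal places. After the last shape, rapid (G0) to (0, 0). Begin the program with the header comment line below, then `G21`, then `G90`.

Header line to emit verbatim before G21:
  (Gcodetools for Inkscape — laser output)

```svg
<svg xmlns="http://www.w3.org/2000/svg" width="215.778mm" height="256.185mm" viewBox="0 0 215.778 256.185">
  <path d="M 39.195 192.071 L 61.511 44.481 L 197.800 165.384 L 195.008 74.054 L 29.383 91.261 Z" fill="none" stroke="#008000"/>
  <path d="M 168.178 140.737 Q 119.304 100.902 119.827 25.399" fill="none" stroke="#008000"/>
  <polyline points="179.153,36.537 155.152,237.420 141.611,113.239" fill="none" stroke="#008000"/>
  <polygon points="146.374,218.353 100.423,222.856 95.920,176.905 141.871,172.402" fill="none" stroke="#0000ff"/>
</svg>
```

1 u = 1 mm; y_m = 256.185 − y.

[1] `<path>` closed polygon, #008000→score S543 F2569: (39.195,64.114) → (61.511,211.704) → (197.800,90.801) → (195.008,182.131) → (29.383,164.924) → (39.195,64.114) (closed)

[2] `<path>` quadratic bezier, #008000→score S543 F2569: (168.178,115.448) → (141.084,145.968) → (124.967,184.414) → (119.827,230.786)

[3] `<polyline>` open polyline, #008000→score S543 F2569: (179.153,219.648) → (155.152,18.765) → (141.611,142.946)

[4] `<polygon>` regular polygon, #0000ff→cut S895 F887: (146.374,37.832) → (100.423,33.329) → (95.920,79.280) → (141.871,83.783) → (146.374,37.832) (closed)

(Gcodetools for Inkscape — laser output)
G21
G90
G0 X39.195 Y64.114
M4 S543
G1 X61.511 Y211.704 F2569
G1 X197.800 Y90.801
G1 X195.008 Y182.131
G1 X29.383 Y164.924
G1 X39.195 Y64.114
M5
G0 X168.178 Y115.448
M4 S543
G1 X141.084 Y145.968 F2569
G1 X124.967 Y184.414
G1 X119.827 Y230.786
M5
G0 X179.153 Y219.648
M4 S543
G1 X155.152 Y18.765 F2569
G1 X141.611 Y142.946
M5
G0 X146.374 Y37.832
M4 S895
G1 X100.423 Y33.329 F887
G1 X95.920 Y79.280
G1 X141.871 Y83.783
G1 X146.374 Y37.832
M5
G0 X0.000 Y0.000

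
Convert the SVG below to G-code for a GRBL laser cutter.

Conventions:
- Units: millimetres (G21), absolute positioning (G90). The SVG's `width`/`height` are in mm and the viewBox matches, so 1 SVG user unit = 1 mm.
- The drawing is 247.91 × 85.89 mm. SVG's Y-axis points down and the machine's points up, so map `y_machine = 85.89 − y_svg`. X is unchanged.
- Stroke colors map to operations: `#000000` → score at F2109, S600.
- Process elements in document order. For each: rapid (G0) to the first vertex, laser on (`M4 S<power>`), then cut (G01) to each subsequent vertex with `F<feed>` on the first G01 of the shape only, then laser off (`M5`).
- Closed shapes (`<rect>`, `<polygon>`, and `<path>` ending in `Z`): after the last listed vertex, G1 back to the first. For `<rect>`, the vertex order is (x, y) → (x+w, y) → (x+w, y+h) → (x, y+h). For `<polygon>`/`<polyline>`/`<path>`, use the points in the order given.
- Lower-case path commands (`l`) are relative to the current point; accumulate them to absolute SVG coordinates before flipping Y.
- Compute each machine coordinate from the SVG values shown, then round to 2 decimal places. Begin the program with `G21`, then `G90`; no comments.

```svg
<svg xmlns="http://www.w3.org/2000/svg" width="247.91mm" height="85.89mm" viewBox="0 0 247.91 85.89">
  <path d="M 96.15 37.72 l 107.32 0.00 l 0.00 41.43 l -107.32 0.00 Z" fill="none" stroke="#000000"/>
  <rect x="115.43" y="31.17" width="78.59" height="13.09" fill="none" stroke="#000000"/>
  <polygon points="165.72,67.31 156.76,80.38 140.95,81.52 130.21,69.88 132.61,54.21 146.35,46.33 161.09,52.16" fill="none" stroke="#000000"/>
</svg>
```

Since the viewBox matches the mm dimensions, user units are millimetres directly. The only transform is the Y-flip y_m = 85.89 − y_svg.

Shape 1 is a rectangle drawn with `<path>`. Its stroke #000000 means score at S600, F2109. After flipping Y the toolpath is (96.15,48.17) → (203.47,48.17) → (203.47,6.74) → (96.15,6.74) → (96.15,48.17), returning to the start.

Shape 2 is a rectangle drawn with `<rect>`. Its stroke #000000 means score at S600, F2109. After flipping Y the toolpath is (115.43,54.72) → (194.02,54.72) → (194.02,41.63) → (115.43,41.63) → (115.43,54.72), returning to the start.

Shape 3 is a regular polygon drawn with `<polygon>`. Its stroke #000000 means score at S600, F2109. After flipping Y the toolpath is (165.72,18.58) → (156.76,5.51) → (140.95,4.37) → (130.21,16.01) → (132.61,31.68) → (146.35,39.56) → (161.09,33.73) → (165.72,18.58), returning to the start.

G21
G90
G0 X96.15 Y48.17
M4 S600
G01 X203.47 Y48.17 F2109
G01 X203.47 Y6.74
G01 X96.15 Y6.74
G01 X96.15 Y48.17
M5
G0 X115.43 Y54.72
M4 S600
G01 X194.02 Y54.72 F2109
G01 X194.02 Y41.63
G01 X115.43 Y41.63
G01 X115.43 Y54.72
M5
G0 X165.72 Y18.58
M4 S600
G01 X156.76 Y5.51 F2109
G01 X140.95 Y4.37
G01 X130.21 Y16.01
G01 X132.61 Y31.68
G01 X146.35 Y39.56
G01 X161.09 Y33.73
G01 X165.72 Y18.58
M5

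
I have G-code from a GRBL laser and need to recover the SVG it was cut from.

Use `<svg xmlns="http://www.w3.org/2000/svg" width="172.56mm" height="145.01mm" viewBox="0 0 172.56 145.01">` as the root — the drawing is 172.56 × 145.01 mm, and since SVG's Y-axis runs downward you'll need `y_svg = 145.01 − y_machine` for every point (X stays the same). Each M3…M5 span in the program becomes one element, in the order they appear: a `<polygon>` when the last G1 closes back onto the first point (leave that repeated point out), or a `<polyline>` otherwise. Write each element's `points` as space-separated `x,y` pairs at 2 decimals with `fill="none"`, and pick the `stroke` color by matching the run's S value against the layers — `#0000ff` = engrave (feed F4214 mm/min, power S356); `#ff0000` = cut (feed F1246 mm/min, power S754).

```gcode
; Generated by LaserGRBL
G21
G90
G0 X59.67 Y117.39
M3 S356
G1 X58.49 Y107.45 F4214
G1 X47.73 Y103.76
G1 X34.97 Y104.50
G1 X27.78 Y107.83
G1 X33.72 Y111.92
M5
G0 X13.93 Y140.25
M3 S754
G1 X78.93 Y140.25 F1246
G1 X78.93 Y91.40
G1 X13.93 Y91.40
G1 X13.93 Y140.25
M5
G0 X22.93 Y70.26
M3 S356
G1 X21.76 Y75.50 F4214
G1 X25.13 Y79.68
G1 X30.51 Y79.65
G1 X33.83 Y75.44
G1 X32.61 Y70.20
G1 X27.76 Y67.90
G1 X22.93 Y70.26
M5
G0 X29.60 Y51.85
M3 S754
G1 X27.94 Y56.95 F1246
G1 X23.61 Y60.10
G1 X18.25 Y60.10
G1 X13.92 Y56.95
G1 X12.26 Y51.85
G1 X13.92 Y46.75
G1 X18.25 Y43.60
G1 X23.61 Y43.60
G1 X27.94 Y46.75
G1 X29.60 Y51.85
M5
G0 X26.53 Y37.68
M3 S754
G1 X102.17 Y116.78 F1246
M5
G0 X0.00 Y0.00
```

Machine Y-up, SVG Y-down with viewBox height 145.01, so y_svg = 145.01 − y_machine; X carries over.

Run 1: the run's S356 means `#0000ff` (engrave). The run is open, so emit a `<polyline>` with points (Y-flipped): 59.67,27.62 58.49,37.56 47.73,41.25 34.97,40.51 27.78,37.18 33.72,33.09.

Run 2: the run's S754 means `#ff0000` (cut). The run returns to its start, so emit a `<polygon>` with points (Y-flipped): 13.93,4.76 78.93,4.76 78.93,53.61 13.93,53.61.

Run 3: power S356 maps to stroke `#0000ff` (engrave). The run returns to its start, so emit a `<polygon>` with points (Y-flipped): 22.93,74.75 21.76,69.51 25.13,65.33 30.51,65.36 33.83,69.57 32.61,74.81 27.76,77.11.

Run 4: power S754 maps to stroke `#ff0000` (cut). The run returns to its start, so emit a `<polygon>` with points (Y-flipped): 29.60,93.16 27.94,88.06 23.61,84.91 18.25,84.91 13.92,88.06 12.26,93.16 13.92,98.26 18.25,101.41 23.61,101.41 27.94,98.26.

Run 5: the run's S754 means `#ff0000` (cut). The run is open, so emit a `<polyline>` with points (Y-flipped): 26.53,107.33 102.17,28.23.

<svg xmlns="http://www.w3.org/2000/svg" width="172.56mm" height="145.01mm" viewBox="0 0 172.56 145.01">
  <polyline points="59.67,27.62 58.49,37.56 47.73,41.25 34.97,40.51 27.78,37.18 33.72,33.09" fill="none" stroke="#0000ff"/>
  <polygon points="13.93,4.76 78.93,4.76 78.93,53.61 13.93,53.61" fill="none" stroke="#ff0000"/>
  <polygon points="22.93,74.75 21.76,69.51 25.13,65.33 30.51,65.36 33.83,69.57 32.61,74.81 27.76,77.11" fill="none" stroke="#0000ff"/>
  <polygon points="29.60,93.16 27.94,88.06 23.61,84.91 18.25,84.91 13.92,88.06 12.26,93.16 13.92,98.26 18.25,101.41 23.61,101.41 27.94,98.26" fill="none" stroke="#ff0000"/>
  <polyline points="26.53,107.33 102.17,28.23" fill="none" stroke="#ff0000"/>
</svg>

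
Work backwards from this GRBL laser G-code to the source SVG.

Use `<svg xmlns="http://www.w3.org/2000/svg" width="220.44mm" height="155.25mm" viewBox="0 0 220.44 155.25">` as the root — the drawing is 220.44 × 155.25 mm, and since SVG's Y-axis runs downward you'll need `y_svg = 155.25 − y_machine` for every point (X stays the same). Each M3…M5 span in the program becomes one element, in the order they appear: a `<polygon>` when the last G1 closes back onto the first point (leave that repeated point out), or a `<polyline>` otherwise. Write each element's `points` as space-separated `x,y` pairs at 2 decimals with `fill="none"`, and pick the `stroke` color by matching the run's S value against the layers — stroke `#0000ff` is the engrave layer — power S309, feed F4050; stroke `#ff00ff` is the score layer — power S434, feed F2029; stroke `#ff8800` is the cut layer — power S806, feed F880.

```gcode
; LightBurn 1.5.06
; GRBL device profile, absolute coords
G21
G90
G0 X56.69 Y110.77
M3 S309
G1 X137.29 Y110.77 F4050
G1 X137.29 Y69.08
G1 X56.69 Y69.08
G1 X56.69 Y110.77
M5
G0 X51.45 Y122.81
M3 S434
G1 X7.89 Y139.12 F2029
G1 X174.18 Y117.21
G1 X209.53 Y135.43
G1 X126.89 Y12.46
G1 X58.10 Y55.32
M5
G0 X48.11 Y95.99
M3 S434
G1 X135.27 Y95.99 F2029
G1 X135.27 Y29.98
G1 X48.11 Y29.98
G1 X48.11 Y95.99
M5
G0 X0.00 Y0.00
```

Machine Y-up, SVG Y-down with viewBox height 155.25, so y_svg = 155.25 − y_machine; X carries over.

Run 1: S309 ⇒ engrave layer `#0000ff`. The run returns to its start, so emit a `<polygon>` with points (Y-flipped): 56.69,44.48 137.29,44.48 137.29,86.17 56.69,86.17.

Run 2: power S434 maps to stroke `#ff00ff` (score). The run is open, so emit a `<polyline>` with points (Y-flipped): 51.45,32.44 7.89,16.13 174.18,38.04 209.53,19.82 126.89,142.79 58.10,99.93.

Run 3: power S434 maps to stroke `#ff00ff` (score). The run returns to its start, so emit a `<polygon>` with points (Y-flipped): 48.11,59.26 135.27,59.26 135.27,125.27 48.11,125.27.

<svg xmlns="http://www.w3.org/2000/svg" width="220.44mm" height="155.25mm" viewBox="0 0 220.44 155.25">
  <polygon points="56.69,44.48 137.29,44.48 137.29,86.17 56.69,86.17" fill="none" stroke="#0000ff"/>
  <polyline points="51.45,32.44 7.89,16.13 174.18,38.04 209.53,19.82 126.89,142.79 58.10,99.93" fill="none" stroke="#ff00ff"/>
  <polygon points="48.11,59.26 135.27,59.26 135.27,125.27 48.11,125.27" fill="none" stroke="#ff00ff"/>
</svg>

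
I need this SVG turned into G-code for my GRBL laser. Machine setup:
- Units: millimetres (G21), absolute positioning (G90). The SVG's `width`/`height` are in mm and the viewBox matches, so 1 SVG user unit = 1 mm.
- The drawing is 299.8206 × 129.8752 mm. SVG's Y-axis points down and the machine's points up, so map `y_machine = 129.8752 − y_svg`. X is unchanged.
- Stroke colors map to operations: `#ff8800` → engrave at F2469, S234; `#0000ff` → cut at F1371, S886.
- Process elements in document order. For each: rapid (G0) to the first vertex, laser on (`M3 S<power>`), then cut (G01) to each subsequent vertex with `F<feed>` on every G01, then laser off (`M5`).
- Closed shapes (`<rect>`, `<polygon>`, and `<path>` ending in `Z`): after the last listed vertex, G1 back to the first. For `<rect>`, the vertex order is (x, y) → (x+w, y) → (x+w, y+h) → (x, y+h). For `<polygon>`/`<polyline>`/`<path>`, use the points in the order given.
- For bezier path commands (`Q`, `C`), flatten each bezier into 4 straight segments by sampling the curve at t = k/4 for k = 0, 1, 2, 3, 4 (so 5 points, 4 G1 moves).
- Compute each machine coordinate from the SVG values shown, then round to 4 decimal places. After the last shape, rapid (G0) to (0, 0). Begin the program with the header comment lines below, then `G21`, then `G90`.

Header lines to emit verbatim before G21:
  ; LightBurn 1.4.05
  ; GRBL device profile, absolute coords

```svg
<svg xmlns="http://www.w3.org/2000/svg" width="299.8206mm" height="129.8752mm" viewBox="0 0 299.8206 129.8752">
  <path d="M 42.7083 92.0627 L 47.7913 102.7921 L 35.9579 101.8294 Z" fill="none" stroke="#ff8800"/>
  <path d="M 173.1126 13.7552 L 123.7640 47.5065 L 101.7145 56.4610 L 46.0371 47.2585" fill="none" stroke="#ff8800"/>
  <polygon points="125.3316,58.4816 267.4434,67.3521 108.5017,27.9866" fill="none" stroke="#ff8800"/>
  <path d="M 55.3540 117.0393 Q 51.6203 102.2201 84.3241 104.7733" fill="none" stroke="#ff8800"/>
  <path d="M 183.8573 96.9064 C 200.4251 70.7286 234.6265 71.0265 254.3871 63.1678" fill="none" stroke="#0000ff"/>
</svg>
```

; LightBurn 1.4.05
; GRBL device profile, absolute coords
G21
G90
G0 X42.7083 Y37.8125
M3 S234
G01 X47.7913 Y27.0831 F2469
G01 X35.9579 Y28.0458 F2469
G01 X42.7083 Y37.8125 F2469
M5
G0 X173.1126 Y116.1200
M3 S234
G01 X123.7640 Y82.3687 F2469
G01 X101.7145 Y73.4142 F2469
G01 X46.0371 Y82.6167 F2469
M5
G0 X125.3316 Y71.3936
M3 S234
G01 X267.4434 Y62.5231 F2469
G01 X108.5017 Y101.8886 F2469
G01 X125.3316 Y71.3936 F2469
M5
G0 X55.3540 Y12.8359
M3 S234
G01 X55.7645 Y19.1597 F2469
G01 X60.7297 Y23.3120 F2469
G01 X70.2495 Y25.2927 F2469
G01 X84.3241 Y25.1019 F2469
M5
G0 X183.8573 Y32.9688
M3 S886
G01 X199.0883 Y48.1791 F1371
G01 X217.9249 Y56.7078 F1371
G01 X237.3602 Y61.8016 F1371
G01 X254.3871 Y66.7074 F1371
M5
G0 X0.0000 Y0.0000

viewBox `0 0 299.8206 129.8752` with mm width/height → 1 unit = 1 mm. Flip: y_m = 129.8752 − y_svg.

**Shape 1** — `<path>` regular polygon, stroke `#ff8800` → engrave (S234, F2469). Machine vertices: (42.7083,37.8125) → (47.7913,27.0831) → (35.9579,28.0458) → (42.7083,37.8125). Closed: final G1 returns to the first vertex.

**Shape 2** — `<path>` open polyline, stroke `#ff8800` → engrave (S234, F2469). Machine vertices: (173.1126,116.1200) → (123.7640,82.3687) → (101.7145,73.4142) → (46.0371,82.6167). Open path.

**Shape 3** — `<polygon>` closed polygon, stroke `#ff8800` → engrave (S234, F2469). Machine vertices: (125.3316,71.3936) → (267.4434,62.5231) → (108.5017,101.8886) → (125.3316,71.3936). Closed: final G1 returns to the first vertex.

**Shape 4** — `<path>` quadratic bezier, stroke `#ff8800` → engrave (S234, F2469). Control points (SVG): P0=(55.3540,117.0393), P1=(51.6203,102.2201), P2=(84.3241,104.7733); sampled at t=k/4. Machine vertices: (55.3540,12.8359) → (55.7645,19.1597) → (60.7297,23.3120) → (70.2495,25.2927) → (84.3241,25.1019). Open path.

**Shape 5** — `<path>` cubic bezier, stroke `#0000ff` → cut (S886, F1371). Control points (SVG): P0=(183.8573,96.9064), P1=(200.4251,70.7286), P2=(234.6265,71.0265), P3=(254.3871,63.1678); sampled at t=k/4. Machine vertices: (183.8573,32.9688) → (199.0883,48.1791) → (217.9249,56.7078) → (237.3602,61.8016) → (254.3871,66.7074). Open path.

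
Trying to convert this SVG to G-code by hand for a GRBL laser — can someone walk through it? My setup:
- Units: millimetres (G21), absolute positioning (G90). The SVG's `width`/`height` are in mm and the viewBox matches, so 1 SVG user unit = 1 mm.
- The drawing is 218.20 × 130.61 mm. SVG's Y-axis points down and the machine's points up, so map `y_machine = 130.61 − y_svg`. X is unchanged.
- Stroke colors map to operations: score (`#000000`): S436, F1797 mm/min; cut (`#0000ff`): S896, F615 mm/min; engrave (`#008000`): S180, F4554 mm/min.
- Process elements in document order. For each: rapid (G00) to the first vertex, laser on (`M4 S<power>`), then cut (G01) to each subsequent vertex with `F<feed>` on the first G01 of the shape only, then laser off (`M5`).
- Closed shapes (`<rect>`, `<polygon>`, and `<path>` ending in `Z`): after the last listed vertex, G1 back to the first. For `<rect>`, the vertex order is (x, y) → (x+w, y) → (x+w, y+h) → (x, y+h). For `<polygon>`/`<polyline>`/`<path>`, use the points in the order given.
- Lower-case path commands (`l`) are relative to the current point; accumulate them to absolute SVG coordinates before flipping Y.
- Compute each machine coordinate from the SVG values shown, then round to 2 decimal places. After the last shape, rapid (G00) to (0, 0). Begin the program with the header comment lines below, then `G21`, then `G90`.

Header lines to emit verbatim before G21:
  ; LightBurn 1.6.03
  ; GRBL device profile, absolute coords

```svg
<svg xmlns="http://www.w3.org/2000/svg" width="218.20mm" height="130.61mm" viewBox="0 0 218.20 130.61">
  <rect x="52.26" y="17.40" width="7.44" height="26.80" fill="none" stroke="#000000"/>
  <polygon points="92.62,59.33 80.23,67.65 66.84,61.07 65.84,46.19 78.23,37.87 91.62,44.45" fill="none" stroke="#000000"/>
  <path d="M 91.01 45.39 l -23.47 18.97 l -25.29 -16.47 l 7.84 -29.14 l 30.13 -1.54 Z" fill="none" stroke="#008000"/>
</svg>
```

viewBox `0 0 218.20 130.61` with mm width/height → 1 unit = 1 mm. Flip: y_m = 130.61 − y_svg.

**Shape 1** — `<rect>` rectangle, stroke `#000000` → score (S436, F1797). Machine vertices: (52.26,113.21) → (59.70,113.21) → (59.70,86.41) → (52.26,86.41) → (52.26,113.21). Closed: final G1 returns to the first vertex.

**Shape 2** — `<polygon>` regular polygon, stroke `#000000` → score (S436, F1797). Machine vertices: (92.62,71.28) → (80.23,62.96) → (66.84,69.54) → (65.84,84.42) → (78.23,92.74) → (91.62,86.16) → (92.62,71.28). Closed: final G1 returns to the first vertex.

**Shape 3** — `<path>` regular polygon, stroke `#008000` → engrave (S180, F4554). Machine vertices: (91.01,85.22) → (67.54,66.25) → (42.25,82.72) → (50.09,111.86) → (80.22,113.40) → (91.01,85.22). Closed: final G1 returns to the first vertex.

; LightBurn 1.6.03
; GRBL device profile, absolute coords
G21
G90
G00 X52.26 Y113.21
M4 S436
G01 X59.70 Y113.21 F1797
G01 X59.70 Y86.41
G01 X52.26 Y86.41
G01 X52.26 Y113.21
M5
G00 X92.62 Y71.28
M4 S436
G01 X80.23 Y62.96 F1797
G01 X66.84 Y69.54
G01 X65.84 Y84.42
G01 X78.23 Y92.74
G01 X91.62 Y86.16
G01 X92.62 Y71.28
M5
G00 X91.01 Y85.22
M4 S180
G01 X67.54 Y66.25 F4554
G01 X42.25 Y82.72
G01 X50.09 Y111.86
G01 X80.22 Y113.40
G01 X91.01 Y85.22
M5
G00 X0.00 Y0.00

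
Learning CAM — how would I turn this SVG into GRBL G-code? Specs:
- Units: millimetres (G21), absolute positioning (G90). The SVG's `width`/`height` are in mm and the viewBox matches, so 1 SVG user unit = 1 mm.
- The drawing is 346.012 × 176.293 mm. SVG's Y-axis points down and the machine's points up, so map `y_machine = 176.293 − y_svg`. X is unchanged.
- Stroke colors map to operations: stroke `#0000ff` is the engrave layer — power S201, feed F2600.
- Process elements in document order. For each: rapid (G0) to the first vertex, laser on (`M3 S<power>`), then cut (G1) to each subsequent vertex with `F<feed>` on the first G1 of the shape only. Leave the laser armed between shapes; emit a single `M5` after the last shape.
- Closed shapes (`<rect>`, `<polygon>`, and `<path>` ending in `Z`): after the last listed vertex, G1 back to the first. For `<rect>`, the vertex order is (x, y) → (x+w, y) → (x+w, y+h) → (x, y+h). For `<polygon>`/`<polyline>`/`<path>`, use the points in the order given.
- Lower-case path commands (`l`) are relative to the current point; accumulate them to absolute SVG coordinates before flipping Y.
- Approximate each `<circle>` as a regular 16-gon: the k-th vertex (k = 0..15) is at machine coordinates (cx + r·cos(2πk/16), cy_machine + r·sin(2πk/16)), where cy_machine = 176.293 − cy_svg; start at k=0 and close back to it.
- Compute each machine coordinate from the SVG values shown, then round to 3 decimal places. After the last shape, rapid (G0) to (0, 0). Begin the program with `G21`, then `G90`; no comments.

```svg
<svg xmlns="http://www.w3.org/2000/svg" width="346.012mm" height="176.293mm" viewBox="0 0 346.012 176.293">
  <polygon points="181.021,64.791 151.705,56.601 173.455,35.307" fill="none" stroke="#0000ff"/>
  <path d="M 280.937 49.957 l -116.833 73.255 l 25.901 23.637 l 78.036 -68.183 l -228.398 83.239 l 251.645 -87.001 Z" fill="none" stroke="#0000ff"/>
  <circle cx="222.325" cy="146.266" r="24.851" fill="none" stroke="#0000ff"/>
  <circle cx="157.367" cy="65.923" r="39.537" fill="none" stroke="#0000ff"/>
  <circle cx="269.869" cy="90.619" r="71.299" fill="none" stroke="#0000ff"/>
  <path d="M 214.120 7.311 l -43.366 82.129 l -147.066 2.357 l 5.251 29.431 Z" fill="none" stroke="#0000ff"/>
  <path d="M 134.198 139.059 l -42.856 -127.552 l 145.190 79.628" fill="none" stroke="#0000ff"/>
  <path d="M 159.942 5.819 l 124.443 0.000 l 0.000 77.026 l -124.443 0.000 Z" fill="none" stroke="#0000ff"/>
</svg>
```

viewBox `0 0 346.012 176.293` with mm width/height → 1 unit = 1 mm. Flip: y_m = 176.293 − y_svg.

**Shape 1** — `<polygon>` regular polygon, stroke `#0000ff` → engrave (S201, F2600). Machine vertices: (181.021,111.502) → (151.705,119.692) → (173.455,140.986) → (181.021,111.502). Closed: final G1 returns to the first vertex.

**Shape 2** — `<path>` closed polygon, stroke `#0000ff` → engrave (S201, F2600). Machine vertices: (280.937,126.336) → (164.104,53.081) → (190.005,29.444) → (268.041,97.627) → (39.643,14.388) → (291.288,101.389) → (280.937,126.336). Closed: final G1 returns to the first vertex.

**Shape 3** — `<circle>` circle, stroke `#0000ff` → engrave (S201, F2600). Machine vertices: (247.176,30.027) → (245.284,39.537) → (239.897,47.599) → (231.835,52.986) → (222.325,54.878) → (212.815,52.986) → (204.753,47.599) → (199.366,39.537) → (197.474,30.027) → (199.366,20.517) → (204.753,12.455) → (212.815,7.068) → (222.325,5.176) → (231.835,7.068) → (239.897,12.455) → (245.284,20.517) → (247.176,30.027). Closed: final G1 returns to the first vertex.

**Shape 4** — `<circle>` circle, stroke `#0000ff` → engrave (S201, F2600). Machine vertices: (196.904,110.370) → (193.894,125.500) → (185.324,138.327) → (172.497,146.897) → (157.367,149.907) → (142.237,146.897) → (129.410,138.327) → (120.840,125.500) → (117.830,110.370) → (120.840,95.240) → (129.410,82.413) → (142.237,73.843) → (157.367,70.833) → (172.497,73.843) → (185.324,82.413) → (193.894,95.240) → (196.904,110.370). Closed: final G1 returns to the first vertex.

**Shape 5** — `<circle>` circle, stroke `#0000ff` → engrave (S201, F2600). Machine vertices: (341.168,85.674) → (335.741,112.959) → (320.285,136.090) → (297.154,151.546) → (269.869,156.973) → (242.584,151.546) → (219.453,136.090) → (203.997,112.959) → (198.570,85.674) → (203.997,58.389) → (219.453,35.258) → (242.584,19.802) → (269.869,14.375) → (297.154,19.802) → (320.285,35.258) → (335.741,58.389) → (341.168,85.674). Closed: final G1 returns to the first vertex.

**Shape 6** — `<path>` closed polygon, stroke `#0000ff` → engrave (S201, F2600). Machine vertices: (214.120,168.982) → (170.754,86.853) → (23.688,84.496) → (28.939,55.065) → (214.120,168.982). Closed: final G1 returns to the first vertex.

**Shape 7** — `<path>` open polyline, stroke `#0000ff` → engrave (S201, F2600). Machine vertices: (134.198,37.234) → (91.342,164.786) → (236.532,85.158). Open path.

**Shape 8** — `<path>` rectangle, stroke `#0000ff` → engrave (S201, F2600). Machine vertices: (159.942,170.474) → (284.385,170.474) → (284.385,93.448) → (159.942,93.448) → (159.942,170.474). Closed: final G1 returns to the first vertex.

G21
G90
G0 X181.021 Y111.502
M3 S201
G1 X151.705 Y119.692 F2600
G1 X173.455 Y140.986
G1 X181.021 Y111.502
G0 X280.937 Y126.336
M3 S201
G1 X164.104 Y53.081 F2600
G1 X190.005 Y29.444
G1 X268.041 Y97.627
G1 X39.643 Y14.388
G1 X291.288 Y101.389
G1 X280.937 Y126.336
G0 X247.176 Y30.027
M3 S201
G1 X245.284 Y39.537 F2600
G1 X239.897 Y47.599
G1 X231.835 Y52.986
G1 X222.325 Y54.878
G1 X212.815 Y52.986
G1 X204.753 Y47.599
G1 X199.366 Y39.537
G1 X197.474 Y30.027
G1 X199.366 Y20.517
G1 X204.753 Y12.455
G1 X212.815 Y7.068
G1 X222.325 Y5.176
G1 X231.835 Y7.068
G1 X239.897 Y12.455
G1 X245.284 Y20.517
G1 X247.176 Y30.027
G0 X196.904 Y110.370
M3 S201
G1 X193.894 Y125.500 F2600
G1 X185.324 Y138.327
G1 X172.497 Y146.897
G1 X157.367 Y149.907
G1 X142.237 Y146.897
G1 X129.410 Y138.327
G1 X120.840 Y125.500
G1 X117.830 Y110.370
G1 X120.840 Y95.240
G1 X129.410 Y82.413
G1 X142.237 Y73.843
G1 X157.367 Y70.833
G1 X172.497 Y73.843
G1 X185.324 Y82.413
G1 X193.894 Y95.240
G1 X196.904 Y110.370
G0 X341.168 Y85.674
M3 S201
G1 X335.741 Y112.959 F2600
G1 X320.285 Y136.090
G1 X297.154 Y151.546
G1 X269.869 Y156.973
G1 X242.584 Y151.546
G1 X219.453 Y136.090
G1 X203.997 Y112.959
G1 X198.570 Y85.674
G1 X203.997 Y58.389
G1 X219.453 Y35.258
G1 X242.584 Y19.802
G1 X269.869 Y14.375
G1 X297.154 Y19.802
G1 X320.285 Y35.258
G1 X335.741 Y58.389
G1 X341.168 Y85.674
G0 X214.120 Y168.982
M3 S201
G1 X170.754 Y86.853 F2600
G1 X23.688 Y84.496
G1 X28.939 Y55.065
G1 X214.120 Y168.982
G0 X134.198 Y37.234
M3 S201
G1 X91.342 Y164.786 F2600
G1 X236.532 Y85.158
G0 X159.942 Y170.474
M3 S201
G1 X284.385 Y170.474 F2600
G1 X284.385 Y93.448
G1 X159.942 Y93.448
G1 X159.942 Y170.474
M5
G0 X0.000 Y0.000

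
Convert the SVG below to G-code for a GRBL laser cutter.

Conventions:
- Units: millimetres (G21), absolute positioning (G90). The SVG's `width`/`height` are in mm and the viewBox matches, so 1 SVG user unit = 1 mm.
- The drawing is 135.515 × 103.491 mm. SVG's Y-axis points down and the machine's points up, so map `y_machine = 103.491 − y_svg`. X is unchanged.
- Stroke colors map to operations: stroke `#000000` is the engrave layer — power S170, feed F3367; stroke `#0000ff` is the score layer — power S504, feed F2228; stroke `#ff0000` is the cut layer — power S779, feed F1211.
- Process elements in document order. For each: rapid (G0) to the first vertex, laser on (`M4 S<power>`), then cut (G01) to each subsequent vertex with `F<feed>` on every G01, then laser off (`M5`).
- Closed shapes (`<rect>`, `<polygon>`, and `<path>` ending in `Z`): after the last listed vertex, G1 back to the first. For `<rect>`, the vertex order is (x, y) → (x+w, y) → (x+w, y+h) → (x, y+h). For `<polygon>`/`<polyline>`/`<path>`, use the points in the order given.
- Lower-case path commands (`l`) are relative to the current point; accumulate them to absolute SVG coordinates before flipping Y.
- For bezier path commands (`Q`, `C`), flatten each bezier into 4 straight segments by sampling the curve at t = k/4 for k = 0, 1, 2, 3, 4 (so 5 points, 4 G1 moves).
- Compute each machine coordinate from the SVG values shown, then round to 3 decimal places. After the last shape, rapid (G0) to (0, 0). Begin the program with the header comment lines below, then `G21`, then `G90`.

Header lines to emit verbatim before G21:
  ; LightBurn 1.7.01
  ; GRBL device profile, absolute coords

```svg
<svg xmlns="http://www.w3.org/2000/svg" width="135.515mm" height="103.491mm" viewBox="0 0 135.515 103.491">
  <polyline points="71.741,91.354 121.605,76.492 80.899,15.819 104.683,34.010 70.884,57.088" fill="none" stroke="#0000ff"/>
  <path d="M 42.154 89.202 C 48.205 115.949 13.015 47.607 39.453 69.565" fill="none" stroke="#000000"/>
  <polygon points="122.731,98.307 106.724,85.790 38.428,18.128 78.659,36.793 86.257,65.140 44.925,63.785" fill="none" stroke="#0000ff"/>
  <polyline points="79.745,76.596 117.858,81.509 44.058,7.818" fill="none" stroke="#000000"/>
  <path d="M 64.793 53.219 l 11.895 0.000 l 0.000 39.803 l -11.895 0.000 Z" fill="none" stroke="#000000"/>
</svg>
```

viewBox `0 0 135.515 103.491` with mm width/height → 1 unit = 1 mm. Flip: y_m = 103.491 − y_svg.

**Shape 1** — `<polyline>` open polyline, stroke `#0000ff` → score (S504, F2228). Machine vertices: (71.741,12.137) → (121.605,26.999) → (80.899,87.672) → (104.683,69.481) → (70.884,46.403). Open path.

**Shape 2** — `<path>` cubic bezier, stroke `#000000` → engrave (S170, F3367). Control points (SVG): P0=(42.154,89.202), P1=(48.205,115.949), P2=(13.015,47.607), P3=(39.453,69.565); sampled at t=k/4. Machine vertices: (42.154,14.289) → (40.567,9.161) → (33.158,22.312) → (29.572,36.360) → (39.453,33.926). Open path.

**Shape 3** — `<polygon>` closed polygon, stroke `#0000ff` → score (S504, F2228). Machine vertices: (122.731,5.184) → (106.724,17.701) → (38.428,85.363) → (78.659,66.698) → (86.257,38.351) → (44.925,39.706) → (122.731,5.184). Closed: final G1 returns to the first vertex.

**Shape 4** — `<polyline>` open polyline, stroke `#000000` → engrave (S170, F3367). Machine vertices: (79.745,26.895) → (117.858,21.982) → (44.058,95.673). Open path.

**Shape 5** — `<path>` rectangle, stroke `#000000` → engrave (S170, F3367). Machine vertices: (64.793,50.272) → (76.688,50.272) → (76.688,10.469) → (64.793,10.469) → (64.793,50.272). Closed: final G1 returns to the first vertex.

; LightBurn 1.7.01
; GRBL device profile, absolute coords
G21
G90
G0 X71.741 Y12.137
M4 S504
G01 X121.605 Y26.999 F2228
G01 X80.899 Y87.672 F2228
G01 X104.683 Y69.481 F2228
G01 X70.884 Y46.403 F2228
M5
G0 X42.154 Y14.289
M4 S170
G01 X40.567 Y9.161 F3367
G01 X33.158 Y22.312 F3367
G01 X29.572 Y36.360 F3367
G01 X39.453 Y33.926 F3367
M5
G0 X122.731 Y5.184
M4 S504
G01 X106.724 Y17.701 F2228
G01 X38.428 Y85.363 F2228
G01 X78.659 Y66.698 F2228
G01 X86.257 Y38.351 F2228
G01 X44.925 Y39.706 F2228
G01 X122.731 Y5.184 F2228
M5
G0 X79.745 Y26.895
M4 S170
G01 X117.858 Y21.982 F3367
G01 X44.058 Y95.673 F3367
M5
G0 X64.793 Y50.272
M4 S170
G01 X76.688 Y50.272 F3367
G01 X76.688 Y10.469 F3367
G01 X64.793 Y10.469 F3367
G01 X64.793 Y50.272 F3367
M5
G0 X0.000 Y0.000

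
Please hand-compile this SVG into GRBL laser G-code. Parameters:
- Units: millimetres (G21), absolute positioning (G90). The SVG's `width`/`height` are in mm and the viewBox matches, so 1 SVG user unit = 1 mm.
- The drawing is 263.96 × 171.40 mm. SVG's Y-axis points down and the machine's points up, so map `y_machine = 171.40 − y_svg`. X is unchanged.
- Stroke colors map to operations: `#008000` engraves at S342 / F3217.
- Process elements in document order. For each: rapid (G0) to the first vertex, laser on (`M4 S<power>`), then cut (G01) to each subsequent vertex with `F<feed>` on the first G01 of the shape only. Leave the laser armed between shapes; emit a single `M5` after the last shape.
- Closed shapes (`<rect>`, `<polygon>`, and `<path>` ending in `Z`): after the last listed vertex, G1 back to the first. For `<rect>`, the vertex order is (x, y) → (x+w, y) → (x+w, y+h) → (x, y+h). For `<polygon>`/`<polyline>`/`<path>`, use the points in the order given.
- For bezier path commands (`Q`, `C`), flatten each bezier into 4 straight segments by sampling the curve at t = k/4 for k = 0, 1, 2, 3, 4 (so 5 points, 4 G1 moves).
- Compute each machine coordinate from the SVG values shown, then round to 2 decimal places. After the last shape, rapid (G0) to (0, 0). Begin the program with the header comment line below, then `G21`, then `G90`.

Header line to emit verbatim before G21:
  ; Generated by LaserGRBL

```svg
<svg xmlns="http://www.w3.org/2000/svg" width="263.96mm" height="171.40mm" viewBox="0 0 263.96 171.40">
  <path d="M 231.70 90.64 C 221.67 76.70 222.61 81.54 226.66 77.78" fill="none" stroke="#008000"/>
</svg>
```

viewBox `0 0 263.96 171.40` with mm width/height → 1 unit = 1 mm. Flip: y_m = 171.40 − y_svg.

**Shape 1** — `<path>` cubic bezier, stroke `#008000` → engrave (S342, F3217). Control points (SVG): P0=(231.70,90.64), P1=(221.67,76.70), P2=(222.61,81.54), P3=(226.66,77.78); sampled at t=k/4. Machine vertices: (231.70,80.76) → (226.11,88.12) → (223.90,91.01) → (224.33,91.98) → (226.66,93.62). Open path.

; Generated by LaserGRBL
G21
G90
G0 X231.70 Y80.76
M4 S342
G01 X226.11 Y88.12 F3217
G01 X223.90 Y91.01
G01 X224.33 Y91.98
G01 X226.66 Y93.62
M5
G0 X0.00 Y0.00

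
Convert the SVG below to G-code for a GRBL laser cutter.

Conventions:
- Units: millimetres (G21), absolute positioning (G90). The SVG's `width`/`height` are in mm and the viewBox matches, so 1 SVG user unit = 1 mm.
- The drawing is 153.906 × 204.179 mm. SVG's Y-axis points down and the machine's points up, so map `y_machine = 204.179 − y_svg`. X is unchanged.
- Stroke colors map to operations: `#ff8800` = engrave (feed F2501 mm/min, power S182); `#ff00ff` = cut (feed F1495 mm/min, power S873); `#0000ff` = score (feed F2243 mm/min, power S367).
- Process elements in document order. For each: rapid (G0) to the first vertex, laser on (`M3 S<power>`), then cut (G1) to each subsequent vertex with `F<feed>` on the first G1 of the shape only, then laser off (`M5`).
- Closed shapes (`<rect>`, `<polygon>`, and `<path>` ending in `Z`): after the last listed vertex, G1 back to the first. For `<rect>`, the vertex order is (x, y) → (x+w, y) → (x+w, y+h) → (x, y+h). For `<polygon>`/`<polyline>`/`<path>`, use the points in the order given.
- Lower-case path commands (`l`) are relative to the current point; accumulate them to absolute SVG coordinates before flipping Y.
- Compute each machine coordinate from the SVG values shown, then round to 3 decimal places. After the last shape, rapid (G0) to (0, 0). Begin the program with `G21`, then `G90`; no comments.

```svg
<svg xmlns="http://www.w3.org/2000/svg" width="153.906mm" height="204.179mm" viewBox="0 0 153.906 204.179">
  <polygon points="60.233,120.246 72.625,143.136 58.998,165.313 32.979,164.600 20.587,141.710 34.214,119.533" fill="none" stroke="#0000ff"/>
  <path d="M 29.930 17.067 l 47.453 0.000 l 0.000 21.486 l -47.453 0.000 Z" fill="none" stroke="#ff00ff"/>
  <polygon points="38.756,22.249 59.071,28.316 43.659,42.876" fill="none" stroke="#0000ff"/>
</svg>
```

G21
G90
G0 X60.233 Y83.933
M3 S367
G1 X72.625 Y61.043 F2243
G1 X58.998 Y38.866
G1 X32.979 Y39.579
G1 X20.587 Y62.469
G1 X34.214 Y84.646
G1 X60.233 Y83.933
M5
G0 X29.930 Y187.112
M3 S873
G1 X77.383 Y187.112 F1495
G1 X77.383 Y165.626
G1 X29.930 Y165.626
G1 X29.930 Y187.112
M5
G0 X38.756 Y181.930
M3 S367
G1 X59.071 Y175.863 F2243
G1 X43.659 Y161.303
G1 X38.756 Y181.930
M5
G0 X0.000 Y0.000

Since the viewBox matches the mm dimensions, user units are millimetres directly. The only transform is the Y-flip y_m = 204.179 − y_svg.

Shape 1 is a regular polygon drawn with `<polygon>`. Its stroke #0000ff means score at S367, F2243. After flipping Y the toolpath is (60.233,83.933) → (72.625,61.043) → (58.998,38.866) → (32.979,39.579) → (20.587,62.469) → (34.214,84.646) → (60.233,83.933), returning to the start.

Shape 2 is a rectangle drawn with `<path>`. Its stroke #ff00ff means cut at S873, F1495. After flipping Y the toolpath is (29.930,187.112) → (77.383,187.112) → (77.383,165.626) → (29.930,165.626) → (29.930,187.112), returning to the start.

Shape 3 is a regular polygon drawn with `<polygon>`. Its stroke #0000ff means score at S367, F2243. After flipping Y the toolpath is (38.756,181.930) → (59.071,175.863) → (43.659,161.303) → (38.756,181.930), returning to the start.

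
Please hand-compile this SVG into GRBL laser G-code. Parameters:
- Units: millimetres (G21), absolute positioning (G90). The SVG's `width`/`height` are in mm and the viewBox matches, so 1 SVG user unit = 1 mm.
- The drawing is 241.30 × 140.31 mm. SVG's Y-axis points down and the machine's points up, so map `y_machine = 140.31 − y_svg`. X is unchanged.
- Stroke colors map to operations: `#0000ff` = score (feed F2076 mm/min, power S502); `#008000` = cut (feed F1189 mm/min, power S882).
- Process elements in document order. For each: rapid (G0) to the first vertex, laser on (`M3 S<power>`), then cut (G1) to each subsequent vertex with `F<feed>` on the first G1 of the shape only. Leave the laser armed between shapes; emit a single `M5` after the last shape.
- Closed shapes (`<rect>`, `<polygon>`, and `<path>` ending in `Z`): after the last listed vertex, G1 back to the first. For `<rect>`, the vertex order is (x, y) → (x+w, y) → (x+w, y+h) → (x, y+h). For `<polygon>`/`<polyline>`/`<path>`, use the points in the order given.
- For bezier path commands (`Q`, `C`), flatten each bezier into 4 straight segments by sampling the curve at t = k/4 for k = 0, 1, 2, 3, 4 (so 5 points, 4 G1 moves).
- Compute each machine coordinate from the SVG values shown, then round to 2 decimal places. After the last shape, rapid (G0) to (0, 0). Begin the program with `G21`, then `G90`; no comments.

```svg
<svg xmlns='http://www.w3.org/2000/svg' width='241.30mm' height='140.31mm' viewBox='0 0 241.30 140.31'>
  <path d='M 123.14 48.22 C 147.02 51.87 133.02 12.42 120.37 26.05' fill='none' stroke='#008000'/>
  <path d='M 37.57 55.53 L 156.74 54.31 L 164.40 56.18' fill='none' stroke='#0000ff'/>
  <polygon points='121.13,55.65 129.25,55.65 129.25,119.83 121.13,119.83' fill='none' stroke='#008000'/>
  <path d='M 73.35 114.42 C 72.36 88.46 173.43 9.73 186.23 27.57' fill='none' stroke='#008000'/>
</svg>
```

G21
G90
G0 X123.14 Y92.09
M3 S882
G1 X134.56 Y95.93 F1189
G1 X135.45 Y106.92
G1 X129.50 Y116.03
G1 X120.37 Y114.26
G0 X37.57 Y84.78
M3 S502
G1 X156.74 Y86.00 F2076
G1 X164.40 Y84.13
G0 X121.13 Y84.66
M3 S882
G1 X129.25 Y84.66 F1189
G1 X129.25 Y20.48
G1 X121.13 Y20.48
G1 X121.13 Y84.66
G0 X73.35 Y25.89
M3 S882
G1 X88.77 Y52.92 F1189
G1 X124.62 Y85.74
G1 X163.05 Y110.35
G1 X186.23 Y112.74
M5
G0 X0.00 Y0.00

viewBox `0 0 241.30 140.31` with mm width/height → 1 unit = 1 mm. Flip: y_m = 140.31 − y_svg.

**Shape 1** — `<path>` cubic bezier, stroke `#008000` → cut (S882, F1189). Control points (SVG): P0=(123.14,48.22), P1=(147.02,51.87), P2=(133.02,12.42), P3=(120.37,26.05); sampled at t=k/4. Machine vertices: (123.14,92.09) → (134.56,95.93) → (135.45,106.92) → (129.50,116.03) → (120.37,114.26). Open path.

**Shape 2** — `<path>` open polyline, stroke `#0000ff` → score (S502, F2076). Machine vertices: (37.57,84.78) → (156.74,86.00) → (164.40,84.13). Open path.

**Shape 3** — `<polygon>` rectangle, stroke `#008000` → cut (S882, F1189). Machine vertices: (121.13,84.66) → (129.25,84.66) → (129.25,20.48) → (121.13,20.48) → (121.13,84.66). Closed: final G1 returns to the first vertex.

**Shape 4** — `<path>` cubic bezier, stroke `#008000` → cut (S882, F1189). Control points (SVG): P0=(73.35,114.42), P1=(72.36,88.46), P2=(173.43,9.73), P3=(186.23,27.57); sampled at t=k/4. Machine vertices: (73.35,25.89) → (88.77,52.92) → (124.62,85.74) → (163.05,110.35) → (186.23,112.74). Open path.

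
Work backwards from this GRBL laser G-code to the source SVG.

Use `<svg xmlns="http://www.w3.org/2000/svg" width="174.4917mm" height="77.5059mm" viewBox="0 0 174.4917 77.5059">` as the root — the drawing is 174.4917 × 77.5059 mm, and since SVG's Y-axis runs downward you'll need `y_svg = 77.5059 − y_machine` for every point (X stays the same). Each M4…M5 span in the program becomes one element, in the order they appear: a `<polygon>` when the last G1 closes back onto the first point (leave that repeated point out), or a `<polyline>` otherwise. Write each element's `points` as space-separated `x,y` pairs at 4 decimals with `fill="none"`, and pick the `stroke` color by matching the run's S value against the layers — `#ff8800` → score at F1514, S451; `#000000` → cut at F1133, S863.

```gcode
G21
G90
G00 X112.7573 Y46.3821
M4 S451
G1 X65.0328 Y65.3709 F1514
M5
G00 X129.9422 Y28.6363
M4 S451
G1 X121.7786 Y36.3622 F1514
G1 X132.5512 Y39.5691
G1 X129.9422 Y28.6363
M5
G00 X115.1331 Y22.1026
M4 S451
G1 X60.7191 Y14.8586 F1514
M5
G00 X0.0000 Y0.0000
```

<svg xmlns="http://www.w3.org/2000/svg" width="174.4917mm" height="77.5059mm" viewBox="0 0 174.4917 77.5059">
  <polyline points="112.7573,31.1238 65.0328,12.1350" fill="none" stroke="#ff8800"/>
  <polygon points="129.9422,48.8696 121.7786,41.1437 132.5512,37.9368" fill="none" stroke="#ff8800"/>
  <polyline points="115.1331,55.4033 60.7191,62.6473" fill="none" stroke="#ff8800"/>
</svg>

Machine Y-up, SVG Y-down with viewBox height 77.5059, so y_svg = 77.5059 − y_machine; X carries over. Every run uses S451, so all elements get stroke `#ff8800` (score).

Run 1: The run is open, so emit a `<polyline>` with points (Y-flipped): 112.7573,31.1238 65.0328,12.1350.

Run 2: The run returns to its start, so emit a `<polygon>` with points (Y-flipped): 129.9422,48.8696 121.7786,41.1437 132.5512,37.9368.

Run 3: The run is open, so emit a `<polyline>` with points (Y-flipped): 115.1331,55.4033 60.7191,62.6473.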